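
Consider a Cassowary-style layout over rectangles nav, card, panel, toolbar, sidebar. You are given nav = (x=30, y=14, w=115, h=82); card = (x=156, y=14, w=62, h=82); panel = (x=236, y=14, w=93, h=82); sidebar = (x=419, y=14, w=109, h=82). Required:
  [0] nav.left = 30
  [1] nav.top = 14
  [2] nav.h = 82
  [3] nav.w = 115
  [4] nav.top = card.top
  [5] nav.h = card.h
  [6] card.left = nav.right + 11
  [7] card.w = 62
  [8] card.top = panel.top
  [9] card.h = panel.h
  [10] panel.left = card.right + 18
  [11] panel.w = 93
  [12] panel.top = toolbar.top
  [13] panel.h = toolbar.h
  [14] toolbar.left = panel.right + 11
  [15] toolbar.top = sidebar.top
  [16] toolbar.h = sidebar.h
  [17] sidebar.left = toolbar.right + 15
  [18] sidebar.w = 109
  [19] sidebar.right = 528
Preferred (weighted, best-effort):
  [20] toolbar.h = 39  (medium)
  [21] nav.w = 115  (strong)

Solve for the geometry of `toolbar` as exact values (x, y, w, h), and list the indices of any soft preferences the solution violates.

toolbar = (x=340, y=14, w=64, h=82)
violated soft preferences: 20

1. toolbar.y = 14  [panel.top = toolbar.top]
2. toolbar.h = 82  [panel.h = toolbar.h]
3. toolbar.x = 340  [toolbar.left = panel.right + 11]
4. toolbar.w = 64  [sidebar.left = toolbar.right + 15]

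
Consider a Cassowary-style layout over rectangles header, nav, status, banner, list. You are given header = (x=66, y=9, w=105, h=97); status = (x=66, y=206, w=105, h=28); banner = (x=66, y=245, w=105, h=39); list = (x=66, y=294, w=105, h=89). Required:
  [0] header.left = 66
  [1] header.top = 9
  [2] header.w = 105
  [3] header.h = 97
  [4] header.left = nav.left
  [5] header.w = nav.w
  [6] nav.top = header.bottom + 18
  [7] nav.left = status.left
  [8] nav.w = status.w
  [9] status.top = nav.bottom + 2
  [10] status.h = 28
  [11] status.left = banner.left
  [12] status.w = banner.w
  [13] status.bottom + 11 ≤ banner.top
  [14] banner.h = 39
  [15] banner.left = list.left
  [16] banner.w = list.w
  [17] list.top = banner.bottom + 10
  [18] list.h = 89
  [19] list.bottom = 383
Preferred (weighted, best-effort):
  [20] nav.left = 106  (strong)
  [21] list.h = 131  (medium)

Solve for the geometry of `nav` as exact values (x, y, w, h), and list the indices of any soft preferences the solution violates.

1. nav.x = 66  [header.left = nav.left]
2. nav.w = 105  [header.w = nav.w]
3. nav.y = 124  [nav.top = header.bottom + 18]
4. nav.h = 80  [status.top = nav.bottom + 2]

nav = (x=66, y=124, w=105, h=80)
violated soft preferences: 20, 21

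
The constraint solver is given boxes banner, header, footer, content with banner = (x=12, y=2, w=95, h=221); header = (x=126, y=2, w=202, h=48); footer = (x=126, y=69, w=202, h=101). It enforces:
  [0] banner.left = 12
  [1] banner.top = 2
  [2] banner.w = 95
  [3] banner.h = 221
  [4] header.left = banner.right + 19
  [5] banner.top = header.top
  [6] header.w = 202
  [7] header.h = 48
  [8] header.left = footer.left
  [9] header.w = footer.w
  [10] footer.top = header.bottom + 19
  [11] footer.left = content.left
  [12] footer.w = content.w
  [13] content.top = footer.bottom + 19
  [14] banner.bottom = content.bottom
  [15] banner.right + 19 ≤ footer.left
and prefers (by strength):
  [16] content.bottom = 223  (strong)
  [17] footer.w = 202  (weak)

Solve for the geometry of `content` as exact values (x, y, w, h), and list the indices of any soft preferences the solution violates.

content = (x=126, y=189, w=202, h=34)
violated soft preferences: none

1. content.x = 126  [footer.left = content.left]
2. content.w = 202  [footer.w = content.w]
3. content.y = 189  [content.top = footer.bottom + 19]
4. content.h = 34  [banner.bottom = content.bottom]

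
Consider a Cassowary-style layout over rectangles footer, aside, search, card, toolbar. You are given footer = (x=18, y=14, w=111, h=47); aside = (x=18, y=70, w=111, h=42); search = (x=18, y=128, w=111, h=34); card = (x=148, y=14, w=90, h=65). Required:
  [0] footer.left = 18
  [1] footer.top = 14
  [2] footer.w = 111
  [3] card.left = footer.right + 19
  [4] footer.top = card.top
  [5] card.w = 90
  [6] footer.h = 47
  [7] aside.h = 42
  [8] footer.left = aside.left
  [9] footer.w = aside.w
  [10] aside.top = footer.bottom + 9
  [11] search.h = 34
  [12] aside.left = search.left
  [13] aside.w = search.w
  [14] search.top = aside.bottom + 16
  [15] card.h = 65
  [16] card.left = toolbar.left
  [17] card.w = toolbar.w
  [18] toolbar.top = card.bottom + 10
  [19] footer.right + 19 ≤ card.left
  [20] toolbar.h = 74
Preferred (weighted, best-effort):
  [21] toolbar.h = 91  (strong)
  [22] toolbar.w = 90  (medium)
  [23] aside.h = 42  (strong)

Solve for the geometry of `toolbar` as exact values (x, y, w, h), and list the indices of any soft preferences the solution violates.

toolbar = (x=148, y=89, w=90, h=74)
violated soft preferences: 21

1. toolbar.x = 148  [card.left = toolbar.left]
2. toolbar.w = 90  [card.w = toolbar.w]
3. toolbar.y = 89  [toolbar.top = card.bottom + 10]
4. toolbar.h = 74  [toolbar.h = 74]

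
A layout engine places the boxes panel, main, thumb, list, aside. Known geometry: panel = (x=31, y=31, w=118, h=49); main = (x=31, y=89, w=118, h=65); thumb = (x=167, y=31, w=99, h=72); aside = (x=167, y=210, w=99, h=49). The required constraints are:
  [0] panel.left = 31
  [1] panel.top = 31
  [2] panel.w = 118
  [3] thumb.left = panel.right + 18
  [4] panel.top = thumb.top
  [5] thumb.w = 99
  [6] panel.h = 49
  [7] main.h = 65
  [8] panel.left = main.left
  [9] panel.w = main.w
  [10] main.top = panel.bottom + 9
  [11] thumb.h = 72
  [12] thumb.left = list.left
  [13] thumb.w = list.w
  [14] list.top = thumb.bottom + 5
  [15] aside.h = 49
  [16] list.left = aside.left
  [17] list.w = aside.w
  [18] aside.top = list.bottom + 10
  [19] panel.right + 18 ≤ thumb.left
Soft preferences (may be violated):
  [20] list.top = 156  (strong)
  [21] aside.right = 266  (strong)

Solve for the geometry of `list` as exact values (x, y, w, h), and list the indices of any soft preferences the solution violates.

list = (x=167, y=108, w=99, h=92)
violated soft preferences: 20

1. list.x = 167  [thumb.left = list.left]
2. list.w = 99  [thumb.w = list.w]
3. list.y = 108  [list.top = thumb.bottom + 5]
4. list.h = 92  [aside.top = list.bottom + 10]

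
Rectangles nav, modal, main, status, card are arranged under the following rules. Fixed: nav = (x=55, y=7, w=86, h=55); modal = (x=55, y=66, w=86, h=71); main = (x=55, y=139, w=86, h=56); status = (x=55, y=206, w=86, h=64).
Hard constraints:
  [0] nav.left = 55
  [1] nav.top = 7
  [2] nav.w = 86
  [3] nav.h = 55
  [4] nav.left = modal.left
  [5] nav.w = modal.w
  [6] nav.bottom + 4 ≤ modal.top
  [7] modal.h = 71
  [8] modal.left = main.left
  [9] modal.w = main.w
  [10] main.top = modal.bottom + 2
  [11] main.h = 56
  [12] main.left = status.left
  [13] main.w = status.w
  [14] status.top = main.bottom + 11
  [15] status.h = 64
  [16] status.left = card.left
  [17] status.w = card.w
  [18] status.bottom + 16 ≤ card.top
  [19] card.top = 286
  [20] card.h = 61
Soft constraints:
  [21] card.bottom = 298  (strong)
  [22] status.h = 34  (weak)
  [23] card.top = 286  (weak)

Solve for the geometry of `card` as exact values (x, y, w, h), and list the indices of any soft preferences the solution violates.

1. card.x = 55  [status.left = card.left]
2. card.w = 86  [status.w = card.w]
3. card.y = 286  [card.top = 286]
4. card.h = 61  [card.h = 61]

card = (x=55, y=286, w=86, h=61)
violated soft preferences: 21, 22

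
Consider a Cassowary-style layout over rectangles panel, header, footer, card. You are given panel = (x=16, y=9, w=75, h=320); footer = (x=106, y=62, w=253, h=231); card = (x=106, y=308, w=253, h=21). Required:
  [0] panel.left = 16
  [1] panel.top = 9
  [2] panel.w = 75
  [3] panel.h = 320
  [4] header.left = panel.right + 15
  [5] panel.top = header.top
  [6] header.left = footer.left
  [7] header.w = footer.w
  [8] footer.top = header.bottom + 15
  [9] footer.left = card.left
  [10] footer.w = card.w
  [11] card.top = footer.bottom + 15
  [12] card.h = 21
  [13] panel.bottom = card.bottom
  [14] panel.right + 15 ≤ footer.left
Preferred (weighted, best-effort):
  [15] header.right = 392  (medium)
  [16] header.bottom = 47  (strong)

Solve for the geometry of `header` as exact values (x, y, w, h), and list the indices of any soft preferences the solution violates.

header = (x=106, y=9, w=253, h=38)
violated soft preferences: 15

1. header.x = 106  [header.left = panel.right + 15]
2. header.y = 9  [panel.top = header.top]
3. header.w = 253  [header.w = footer.w]
4. header.h = 38  [footer.top = header.bottom + 15]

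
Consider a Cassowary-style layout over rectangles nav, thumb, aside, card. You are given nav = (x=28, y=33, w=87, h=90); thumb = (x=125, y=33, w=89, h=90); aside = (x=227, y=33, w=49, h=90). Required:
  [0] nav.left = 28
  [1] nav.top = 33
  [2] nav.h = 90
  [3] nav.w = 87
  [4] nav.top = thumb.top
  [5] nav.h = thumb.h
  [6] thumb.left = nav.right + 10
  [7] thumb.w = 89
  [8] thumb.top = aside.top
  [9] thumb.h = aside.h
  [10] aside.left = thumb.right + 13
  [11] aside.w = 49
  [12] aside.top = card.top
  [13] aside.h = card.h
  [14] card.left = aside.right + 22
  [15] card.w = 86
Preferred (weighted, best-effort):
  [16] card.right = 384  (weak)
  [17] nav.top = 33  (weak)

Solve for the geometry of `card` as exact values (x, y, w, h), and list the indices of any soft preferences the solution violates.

card = (x=298, y=33, w=86, h=90)
violated soft preferences: none

1. card.y = 33  [aside.top = card.top]
2. card.h = 90  [aside.h = card.h]
3. card.x = 298  [card.left = aside.right + 22]
4. card.w = 86  [card.w = 86]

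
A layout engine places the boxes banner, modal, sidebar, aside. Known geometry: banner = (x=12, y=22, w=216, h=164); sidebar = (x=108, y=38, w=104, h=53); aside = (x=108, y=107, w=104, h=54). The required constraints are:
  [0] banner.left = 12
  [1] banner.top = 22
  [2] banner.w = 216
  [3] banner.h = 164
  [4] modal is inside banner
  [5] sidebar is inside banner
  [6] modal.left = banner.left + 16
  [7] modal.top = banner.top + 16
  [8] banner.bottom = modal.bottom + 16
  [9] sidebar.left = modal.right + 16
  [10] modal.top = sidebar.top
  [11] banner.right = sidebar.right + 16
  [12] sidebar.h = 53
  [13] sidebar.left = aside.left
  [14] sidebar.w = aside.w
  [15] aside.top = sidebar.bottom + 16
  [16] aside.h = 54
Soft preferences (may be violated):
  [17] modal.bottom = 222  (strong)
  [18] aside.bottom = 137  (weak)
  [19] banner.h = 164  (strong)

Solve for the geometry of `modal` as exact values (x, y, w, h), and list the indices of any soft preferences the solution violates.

1. modal.x = 28  [modal.left = banner.left + 16]
2. modal.y = 38  [modal.top = banner.top + 16]
3. modal.h = 132  [banner.bottom = modal.bottom + 16]
4. modal.w = 64  [sidebar.left = modal.right + 16]

modal = (x=28, y=38, w=64, h=132)
violated soft preferences: 17, 18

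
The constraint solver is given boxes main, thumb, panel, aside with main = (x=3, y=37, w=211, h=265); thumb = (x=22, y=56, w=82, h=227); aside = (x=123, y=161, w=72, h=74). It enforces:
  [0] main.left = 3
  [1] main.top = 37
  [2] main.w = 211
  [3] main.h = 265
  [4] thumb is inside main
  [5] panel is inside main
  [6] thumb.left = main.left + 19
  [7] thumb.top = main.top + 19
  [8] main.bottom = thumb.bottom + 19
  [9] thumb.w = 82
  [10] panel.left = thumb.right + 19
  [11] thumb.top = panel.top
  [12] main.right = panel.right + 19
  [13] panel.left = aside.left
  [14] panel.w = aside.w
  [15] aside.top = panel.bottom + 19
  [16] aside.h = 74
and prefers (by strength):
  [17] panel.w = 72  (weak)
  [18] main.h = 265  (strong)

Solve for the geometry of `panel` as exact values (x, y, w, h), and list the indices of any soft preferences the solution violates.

1. panel.x = 123  [panel.left = thumb.right + 19]
2. panel.y = 56  [thumb.top = panel.top]
3. panel.w = 72  [main.right = panel.right + 19]
4. panel.h = 86  [aside.top = panel.bottom + 19]

panel = (x=123, y=56, w=72, h=86)
violated soft preferences: none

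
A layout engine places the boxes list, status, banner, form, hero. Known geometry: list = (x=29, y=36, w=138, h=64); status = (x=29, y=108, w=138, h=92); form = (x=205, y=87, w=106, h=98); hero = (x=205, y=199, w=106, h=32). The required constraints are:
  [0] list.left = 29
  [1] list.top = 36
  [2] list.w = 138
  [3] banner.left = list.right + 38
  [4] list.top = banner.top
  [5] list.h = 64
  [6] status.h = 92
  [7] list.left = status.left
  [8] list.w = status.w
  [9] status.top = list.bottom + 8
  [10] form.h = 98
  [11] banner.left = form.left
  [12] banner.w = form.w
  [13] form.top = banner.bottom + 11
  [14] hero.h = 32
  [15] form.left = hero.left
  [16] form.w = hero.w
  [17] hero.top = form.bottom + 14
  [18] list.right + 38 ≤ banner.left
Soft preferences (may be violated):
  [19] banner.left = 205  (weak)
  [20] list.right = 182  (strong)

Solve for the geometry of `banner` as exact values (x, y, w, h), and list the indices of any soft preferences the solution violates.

banner = (x=205, y=36, w=106, h=40)
violated soft preferences: 20

1. banner.x = 205  [banner.left = list.right + 38]
2. banner.y = 36  [list.top = banner.top]
3. banner.w = 106  [banner.w = form.w]
4. banner.h = 40  [form.top = banner.bottom + 11]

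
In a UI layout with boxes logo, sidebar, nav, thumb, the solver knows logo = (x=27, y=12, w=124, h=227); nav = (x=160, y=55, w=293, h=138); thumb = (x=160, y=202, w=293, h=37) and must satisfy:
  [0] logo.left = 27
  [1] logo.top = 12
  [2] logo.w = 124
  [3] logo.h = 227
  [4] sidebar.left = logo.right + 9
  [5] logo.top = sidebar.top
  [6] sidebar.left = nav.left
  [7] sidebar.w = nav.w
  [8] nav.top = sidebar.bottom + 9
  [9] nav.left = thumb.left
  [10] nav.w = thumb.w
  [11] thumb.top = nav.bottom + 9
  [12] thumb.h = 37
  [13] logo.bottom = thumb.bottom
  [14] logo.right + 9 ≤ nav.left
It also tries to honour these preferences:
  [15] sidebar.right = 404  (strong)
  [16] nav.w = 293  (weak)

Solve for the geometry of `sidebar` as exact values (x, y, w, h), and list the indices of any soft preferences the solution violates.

1. sidebar.x = 160  [sidebar.left = logo.right + 9]
2. sidebar.y = 12  [logo.top = sidebar.top]
3. sidebar.w = 293  [sidebar.w = nav.w]
4. sidebar.h = 34  [nav.top = sidebar.bottom + 9]

sidebar = (x=160, y=12, w=293, h=34)
violated soft preferences: 15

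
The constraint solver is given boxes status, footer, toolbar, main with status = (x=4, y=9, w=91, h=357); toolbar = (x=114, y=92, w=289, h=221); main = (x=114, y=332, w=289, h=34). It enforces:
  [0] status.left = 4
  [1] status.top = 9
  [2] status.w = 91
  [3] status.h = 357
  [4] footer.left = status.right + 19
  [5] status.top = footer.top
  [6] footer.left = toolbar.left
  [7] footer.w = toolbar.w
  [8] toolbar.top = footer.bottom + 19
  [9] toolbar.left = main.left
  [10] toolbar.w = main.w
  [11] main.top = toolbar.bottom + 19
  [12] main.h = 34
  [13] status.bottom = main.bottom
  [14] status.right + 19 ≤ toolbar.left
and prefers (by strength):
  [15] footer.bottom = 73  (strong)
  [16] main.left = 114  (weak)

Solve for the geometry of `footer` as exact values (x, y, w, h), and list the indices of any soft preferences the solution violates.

1. footer.x = 114  [footer.left = status.right + 19]
2. footer.y = 9  [status.top = footer.top]
3. footer.w = 289  [footer.w = toolbar.w]
4. footer.h = 64  [toolbar.top = footer.bottom + 19]

footer = (x=114, y=9, w=289, h=64)
violated soft preferences: none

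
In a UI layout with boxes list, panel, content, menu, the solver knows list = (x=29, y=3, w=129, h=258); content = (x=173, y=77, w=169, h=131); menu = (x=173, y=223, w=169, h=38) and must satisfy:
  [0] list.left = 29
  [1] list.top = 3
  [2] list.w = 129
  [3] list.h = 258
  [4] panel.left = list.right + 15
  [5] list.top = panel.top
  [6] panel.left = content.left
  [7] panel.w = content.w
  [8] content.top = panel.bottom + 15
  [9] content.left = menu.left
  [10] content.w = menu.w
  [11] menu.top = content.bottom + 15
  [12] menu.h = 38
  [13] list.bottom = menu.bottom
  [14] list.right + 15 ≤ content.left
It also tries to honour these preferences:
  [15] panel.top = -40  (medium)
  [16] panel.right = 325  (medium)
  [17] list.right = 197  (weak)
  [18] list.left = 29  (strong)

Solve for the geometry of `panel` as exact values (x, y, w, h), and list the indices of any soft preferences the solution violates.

1. panel.x = 173  [panel.left = list.right + 15]
2. panel.y = 3  [list.top = panel.top]
3. panel.w = 169  [panel.w = content.w]
4. panel.h = 59  [content.top = panel.bottom + 15]

panel = (x=173, y=3, w=169, h=59)
violated soft preferences: 15, 16, 17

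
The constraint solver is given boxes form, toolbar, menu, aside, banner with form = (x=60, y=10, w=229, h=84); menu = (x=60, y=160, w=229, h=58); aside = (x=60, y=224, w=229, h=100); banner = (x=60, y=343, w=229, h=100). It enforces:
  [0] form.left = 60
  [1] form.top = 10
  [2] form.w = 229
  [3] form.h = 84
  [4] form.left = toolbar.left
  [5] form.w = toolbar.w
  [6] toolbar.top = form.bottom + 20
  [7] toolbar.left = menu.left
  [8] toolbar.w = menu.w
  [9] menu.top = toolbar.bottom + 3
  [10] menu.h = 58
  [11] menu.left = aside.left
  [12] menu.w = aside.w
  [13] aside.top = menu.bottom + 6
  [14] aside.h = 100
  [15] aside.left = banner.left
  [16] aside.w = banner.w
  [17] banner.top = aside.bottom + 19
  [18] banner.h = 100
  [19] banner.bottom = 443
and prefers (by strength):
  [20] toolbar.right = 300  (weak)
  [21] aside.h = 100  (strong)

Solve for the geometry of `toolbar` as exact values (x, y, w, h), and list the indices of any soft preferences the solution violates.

1. toolbar.x = 60  [form.left = toolbar.left]
2. toolbar.w = 229  [form.w = toolbar.w]
3. toolbar.y = 114  [toolbar.top = form.bottom + 20]
4. toolbar.h = 43  [menu.top = toolbar.bottom + 3]

toolbar = (x=60, y=114, w=229, h=43)
violated soft preferences: 20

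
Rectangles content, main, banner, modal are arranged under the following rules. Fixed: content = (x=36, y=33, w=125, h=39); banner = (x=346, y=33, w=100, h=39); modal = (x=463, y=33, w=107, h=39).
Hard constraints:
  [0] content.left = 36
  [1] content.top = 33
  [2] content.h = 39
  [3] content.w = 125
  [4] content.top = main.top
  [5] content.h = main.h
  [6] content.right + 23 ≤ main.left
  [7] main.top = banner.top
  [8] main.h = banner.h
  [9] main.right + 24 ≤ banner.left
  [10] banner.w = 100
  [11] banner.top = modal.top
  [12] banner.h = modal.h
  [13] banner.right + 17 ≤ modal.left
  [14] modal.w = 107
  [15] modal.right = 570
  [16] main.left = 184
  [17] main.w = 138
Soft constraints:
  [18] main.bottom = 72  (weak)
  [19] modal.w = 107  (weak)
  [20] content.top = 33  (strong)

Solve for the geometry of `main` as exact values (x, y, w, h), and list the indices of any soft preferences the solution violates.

1. main.y = 33  [content.top = main.top]
2. main.h = 39  [content.h = main.h]
3. main.x = 184  [main.left = 184]
4. main.w = 138  [main.w = 138]

main = (x=184, y=33, w=138, h=39)
violated soft preferences: none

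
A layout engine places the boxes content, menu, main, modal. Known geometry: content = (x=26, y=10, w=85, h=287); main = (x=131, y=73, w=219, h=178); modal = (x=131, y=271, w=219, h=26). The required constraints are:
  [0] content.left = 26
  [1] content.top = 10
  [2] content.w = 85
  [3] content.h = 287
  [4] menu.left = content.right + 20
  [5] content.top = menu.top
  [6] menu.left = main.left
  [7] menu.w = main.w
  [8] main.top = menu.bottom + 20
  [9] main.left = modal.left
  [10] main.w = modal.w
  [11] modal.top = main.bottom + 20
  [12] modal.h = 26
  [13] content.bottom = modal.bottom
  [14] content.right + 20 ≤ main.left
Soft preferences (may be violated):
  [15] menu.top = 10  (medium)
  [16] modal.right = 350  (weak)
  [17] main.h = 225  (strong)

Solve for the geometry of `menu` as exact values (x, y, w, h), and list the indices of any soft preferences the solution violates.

menu = (x=131, y=10, w=219, h=43)
violated soft preferences: 17

1. menu.x = 131  [menu.left = content.right + 20]
2. menu.y = 10  [content.top = menu.top]
3. menu.w = 219  [menu.w = main.w]
4. menu.h = 43  [main.top = menu.bottom + 20]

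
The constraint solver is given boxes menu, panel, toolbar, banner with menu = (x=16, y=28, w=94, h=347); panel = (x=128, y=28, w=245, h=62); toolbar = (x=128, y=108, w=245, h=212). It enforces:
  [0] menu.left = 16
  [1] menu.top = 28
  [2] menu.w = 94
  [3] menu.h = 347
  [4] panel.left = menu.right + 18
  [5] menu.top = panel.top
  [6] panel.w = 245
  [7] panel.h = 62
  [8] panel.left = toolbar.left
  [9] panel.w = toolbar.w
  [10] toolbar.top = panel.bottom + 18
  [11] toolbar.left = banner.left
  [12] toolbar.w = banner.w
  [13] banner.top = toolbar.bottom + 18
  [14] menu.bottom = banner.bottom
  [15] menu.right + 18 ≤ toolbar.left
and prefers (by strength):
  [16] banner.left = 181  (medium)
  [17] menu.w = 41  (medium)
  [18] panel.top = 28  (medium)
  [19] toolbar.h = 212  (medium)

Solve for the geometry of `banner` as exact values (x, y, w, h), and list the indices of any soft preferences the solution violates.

1. banner.x = 128  [toolbar.left = banner.left]
2. banner.w = 245  [toolbar.w = banner.w]
3. banner.y = 338  [banner.top = toolbar.bottom + 18]
4. banner.h = 37  [menu.bottom = banner.bottom]

banner = (x=128, y=338, w=245, h=37)
violated soft preferences: 16, 17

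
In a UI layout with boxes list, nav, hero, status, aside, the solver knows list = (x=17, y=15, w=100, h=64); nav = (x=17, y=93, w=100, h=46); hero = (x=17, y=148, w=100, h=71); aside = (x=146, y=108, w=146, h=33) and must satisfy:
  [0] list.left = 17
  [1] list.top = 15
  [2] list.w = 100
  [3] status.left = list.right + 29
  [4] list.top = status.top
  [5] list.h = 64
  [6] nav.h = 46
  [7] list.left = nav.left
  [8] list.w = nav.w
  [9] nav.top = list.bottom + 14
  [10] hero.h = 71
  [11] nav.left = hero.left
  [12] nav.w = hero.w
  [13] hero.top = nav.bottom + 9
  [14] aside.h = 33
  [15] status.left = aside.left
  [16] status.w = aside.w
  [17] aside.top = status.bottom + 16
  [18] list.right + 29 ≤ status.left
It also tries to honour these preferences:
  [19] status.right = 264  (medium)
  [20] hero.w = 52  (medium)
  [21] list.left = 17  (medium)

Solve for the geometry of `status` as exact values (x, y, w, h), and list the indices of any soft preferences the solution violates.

status = (x=146, y=15, w=146, h=77)
violated soft preferences: 19, 20

1. status.x = 146  [status.left = list.right + 29]
2. status.y = 15  [list.top = status.top]
3. status.w = 146  [status.w = aside.w]
4. status.h = 77  [aside.top = status.bottom + 16]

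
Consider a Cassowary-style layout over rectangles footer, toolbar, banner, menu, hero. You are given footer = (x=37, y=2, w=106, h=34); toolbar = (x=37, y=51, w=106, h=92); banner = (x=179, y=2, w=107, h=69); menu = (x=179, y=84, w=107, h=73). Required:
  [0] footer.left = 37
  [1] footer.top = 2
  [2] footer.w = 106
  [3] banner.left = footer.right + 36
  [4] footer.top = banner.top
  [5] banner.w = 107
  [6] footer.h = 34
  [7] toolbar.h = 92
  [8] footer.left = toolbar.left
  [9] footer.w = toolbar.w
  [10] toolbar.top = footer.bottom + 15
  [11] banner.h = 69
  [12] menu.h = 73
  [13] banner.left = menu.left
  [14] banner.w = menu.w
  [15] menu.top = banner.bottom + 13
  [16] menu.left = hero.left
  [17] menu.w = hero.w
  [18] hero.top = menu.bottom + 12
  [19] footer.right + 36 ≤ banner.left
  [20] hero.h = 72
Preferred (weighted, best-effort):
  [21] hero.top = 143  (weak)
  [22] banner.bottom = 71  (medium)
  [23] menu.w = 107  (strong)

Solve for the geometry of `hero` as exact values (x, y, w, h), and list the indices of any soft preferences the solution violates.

1. hero.x = 179  [menu.left = hero.left]
2. hero.w = 107  [menu.w = hero.w]
3. hero.y = 169  [hero.top = menu.bottom + 12]
4. hero.h = 72  [hero.h = 72]

hero = (x=179, y=169, w=107, h=72)
violated soft preferences: 21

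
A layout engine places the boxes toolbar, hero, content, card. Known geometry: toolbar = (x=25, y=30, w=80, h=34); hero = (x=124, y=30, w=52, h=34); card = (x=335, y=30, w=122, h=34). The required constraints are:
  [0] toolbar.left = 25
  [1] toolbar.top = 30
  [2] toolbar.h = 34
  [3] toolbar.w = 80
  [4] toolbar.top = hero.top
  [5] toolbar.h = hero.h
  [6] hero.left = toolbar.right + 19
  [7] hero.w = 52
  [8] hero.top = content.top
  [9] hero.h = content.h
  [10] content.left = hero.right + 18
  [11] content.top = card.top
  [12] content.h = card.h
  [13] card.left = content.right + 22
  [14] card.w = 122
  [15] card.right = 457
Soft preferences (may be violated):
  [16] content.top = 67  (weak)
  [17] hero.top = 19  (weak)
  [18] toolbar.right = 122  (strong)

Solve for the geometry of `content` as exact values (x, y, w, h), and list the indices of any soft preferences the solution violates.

1. content.y = 30  [hero.top = content.top]
2. content.h = 34  [hero.h = content.h]
3. content.x = 194  [content.left = hero.right + 18]
4. content.w = 119  [card.left = content.right + 22]

content = (x=194, y=30, w=119, h=34)
violated soft preferences: 16, 17, 18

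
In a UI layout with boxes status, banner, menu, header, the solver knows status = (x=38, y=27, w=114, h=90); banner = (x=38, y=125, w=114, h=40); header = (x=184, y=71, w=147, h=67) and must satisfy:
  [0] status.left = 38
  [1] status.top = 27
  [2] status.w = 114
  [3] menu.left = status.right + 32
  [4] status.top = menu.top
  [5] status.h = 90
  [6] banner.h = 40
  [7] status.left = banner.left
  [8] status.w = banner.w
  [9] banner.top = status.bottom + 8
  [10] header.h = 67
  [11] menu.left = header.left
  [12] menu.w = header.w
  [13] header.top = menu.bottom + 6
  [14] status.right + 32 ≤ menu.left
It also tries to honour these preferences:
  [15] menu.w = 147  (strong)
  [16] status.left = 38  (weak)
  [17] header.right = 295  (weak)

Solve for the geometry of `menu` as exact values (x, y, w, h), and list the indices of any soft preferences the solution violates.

menu = (x=184, y=27, w=147, h=38)
violated soft preferences: 17

1. menu.x = 184  [menu.left = status.right + 32]
2. menu.y = 27  [status.top = menu.top]
3. menu.w = 147  [menu.w = header.w]
4. menu.h = 38  [header.top = menu.bottom + 6]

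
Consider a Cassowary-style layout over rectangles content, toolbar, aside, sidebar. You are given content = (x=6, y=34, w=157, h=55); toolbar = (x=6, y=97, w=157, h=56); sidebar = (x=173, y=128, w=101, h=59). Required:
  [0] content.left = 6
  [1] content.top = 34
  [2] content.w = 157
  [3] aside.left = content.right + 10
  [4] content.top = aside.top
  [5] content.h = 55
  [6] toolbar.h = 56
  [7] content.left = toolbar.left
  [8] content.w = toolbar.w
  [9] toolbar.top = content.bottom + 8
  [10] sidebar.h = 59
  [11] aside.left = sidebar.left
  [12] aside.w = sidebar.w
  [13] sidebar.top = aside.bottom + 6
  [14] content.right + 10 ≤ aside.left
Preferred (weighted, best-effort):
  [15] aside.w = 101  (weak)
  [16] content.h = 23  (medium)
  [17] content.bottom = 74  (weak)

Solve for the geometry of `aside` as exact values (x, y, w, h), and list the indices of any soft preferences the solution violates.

aside = (x=173, y=34, w=101, h=88)
violated soft preferences: 16, 17

1. aside.x = 173  [aside.left = content.right + 10]
2. aside.y = 34  [content.top = aside.top]
3. aside.w = 101  [aside.w = sidebar.w]
4. aside.h = 88  [sidebar.top = aside.bottom + 6]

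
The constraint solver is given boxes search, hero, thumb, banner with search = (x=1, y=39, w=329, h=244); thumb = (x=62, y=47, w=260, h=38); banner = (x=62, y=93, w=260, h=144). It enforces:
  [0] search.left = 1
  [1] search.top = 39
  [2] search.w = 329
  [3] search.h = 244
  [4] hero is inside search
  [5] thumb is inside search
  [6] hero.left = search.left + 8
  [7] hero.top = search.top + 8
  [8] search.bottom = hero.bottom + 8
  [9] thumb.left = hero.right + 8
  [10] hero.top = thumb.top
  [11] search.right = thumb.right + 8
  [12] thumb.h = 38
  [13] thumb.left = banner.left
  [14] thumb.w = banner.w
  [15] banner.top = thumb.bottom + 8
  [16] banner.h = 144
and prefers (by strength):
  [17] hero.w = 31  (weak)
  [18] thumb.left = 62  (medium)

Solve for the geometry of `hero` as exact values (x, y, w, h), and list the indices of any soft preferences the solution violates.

hero = (x=9, y=47, w=45, h=228)
violated soft preferences: 17

1. hero.x = 9  [hero.left = search.left + 8]
2. hero.y = 47  [hero.top = search.top + 8]
3. hero.h = 228  [search.bottom = hero.bottom + 8]
4. hero.w = 45  [thumb.left = hero.right + 8]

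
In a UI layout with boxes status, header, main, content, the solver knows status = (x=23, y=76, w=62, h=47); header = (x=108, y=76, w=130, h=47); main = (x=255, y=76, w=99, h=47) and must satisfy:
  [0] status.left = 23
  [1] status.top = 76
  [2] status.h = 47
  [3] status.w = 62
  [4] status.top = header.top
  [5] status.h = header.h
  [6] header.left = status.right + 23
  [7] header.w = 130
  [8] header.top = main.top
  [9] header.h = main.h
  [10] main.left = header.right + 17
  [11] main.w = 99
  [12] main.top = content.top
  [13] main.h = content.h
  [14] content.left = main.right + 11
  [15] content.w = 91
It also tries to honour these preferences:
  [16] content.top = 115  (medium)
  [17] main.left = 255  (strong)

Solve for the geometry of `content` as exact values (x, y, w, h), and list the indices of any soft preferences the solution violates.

content = (x=365, y=76, w=91, h=47)
violated soft preferences: 16

1. content.y = 76  [main.top = content.top]
2. content.h = 47  [main.h = content.h]
3. content.x = 365  [content.left = main.right + 11]
4. content.w = 91  [content.w = 91]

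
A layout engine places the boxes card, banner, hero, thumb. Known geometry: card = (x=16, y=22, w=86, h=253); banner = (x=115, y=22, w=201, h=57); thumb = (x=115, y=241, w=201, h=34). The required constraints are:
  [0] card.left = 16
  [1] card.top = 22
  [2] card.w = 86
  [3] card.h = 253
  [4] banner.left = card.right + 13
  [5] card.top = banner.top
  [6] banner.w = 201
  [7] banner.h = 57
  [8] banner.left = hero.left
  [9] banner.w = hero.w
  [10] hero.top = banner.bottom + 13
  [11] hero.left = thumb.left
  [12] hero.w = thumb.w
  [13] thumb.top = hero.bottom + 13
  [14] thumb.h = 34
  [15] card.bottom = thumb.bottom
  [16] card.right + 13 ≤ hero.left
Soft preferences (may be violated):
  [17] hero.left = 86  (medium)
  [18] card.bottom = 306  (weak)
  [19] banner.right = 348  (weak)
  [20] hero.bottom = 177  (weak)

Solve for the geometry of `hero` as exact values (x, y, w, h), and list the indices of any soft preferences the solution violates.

hero = (x=115, y=92, w=201, h=136)
violated soft preferences: 17, 18, 19, 20

1. hero.x = 115  [banner.left = hero.left]
2. hero.w = 201  [banner.w = hero.w]
3. hero.y = 92  [hero.top = banner.bottom + 13]
4. hero.h = 136  [thumb.top = hero.bottom + 13]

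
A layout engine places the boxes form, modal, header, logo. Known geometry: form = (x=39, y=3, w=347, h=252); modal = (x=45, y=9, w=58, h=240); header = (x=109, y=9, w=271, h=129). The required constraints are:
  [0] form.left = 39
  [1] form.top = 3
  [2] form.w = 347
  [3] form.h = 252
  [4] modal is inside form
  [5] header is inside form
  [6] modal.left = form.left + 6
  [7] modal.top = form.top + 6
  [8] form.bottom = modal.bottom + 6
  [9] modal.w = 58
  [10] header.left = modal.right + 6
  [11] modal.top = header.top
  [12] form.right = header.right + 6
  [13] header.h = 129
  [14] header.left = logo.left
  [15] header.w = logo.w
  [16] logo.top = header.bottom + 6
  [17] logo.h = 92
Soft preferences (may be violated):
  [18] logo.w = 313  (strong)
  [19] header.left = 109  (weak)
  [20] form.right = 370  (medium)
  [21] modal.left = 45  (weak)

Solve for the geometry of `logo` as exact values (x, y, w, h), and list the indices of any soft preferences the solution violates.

logo = (x=109, y=144, w=271, h=92)
violated soft preferences: 18, 20

1. logo.x = 109  [header.left = logo.left]
2. logo.w = 271  [header.w = logo.w]
3. logo.y = 144  [logo.top = header.bottom + 6]
4. logo.h = 92  [logo.h = 92]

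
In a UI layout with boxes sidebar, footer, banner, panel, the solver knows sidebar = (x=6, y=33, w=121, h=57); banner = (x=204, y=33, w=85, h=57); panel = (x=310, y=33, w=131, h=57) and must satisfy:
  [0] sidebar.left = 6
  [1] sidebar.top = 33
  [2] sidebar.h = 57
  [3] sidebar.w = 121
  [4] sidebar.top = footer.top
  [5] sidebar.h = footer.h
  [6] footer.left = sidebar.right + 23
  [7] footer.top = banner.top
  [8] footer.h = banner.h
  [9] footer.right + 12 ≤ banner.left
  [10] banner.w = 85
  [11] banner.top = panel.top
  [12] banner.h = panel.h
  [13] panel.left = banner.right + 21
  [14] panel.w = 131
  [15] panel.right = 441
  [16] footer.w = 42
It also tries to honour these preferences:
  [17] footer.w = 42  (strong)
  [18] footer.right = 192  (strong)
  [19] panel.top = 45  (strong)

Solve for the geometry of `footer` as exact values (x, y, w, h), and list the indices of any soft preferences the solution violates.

footer = (x=150, y=33, w=42, h=57)
violated soft preferences: 19

1. footer.y = 33  [sidebar.top = footer.top]
2. footer.h = 57  [sidebar.h = footer.h]
3. footer.x = 150  [footer.left = sidebar.right + 23]
4. footer.w = 42  [footer.w = 42]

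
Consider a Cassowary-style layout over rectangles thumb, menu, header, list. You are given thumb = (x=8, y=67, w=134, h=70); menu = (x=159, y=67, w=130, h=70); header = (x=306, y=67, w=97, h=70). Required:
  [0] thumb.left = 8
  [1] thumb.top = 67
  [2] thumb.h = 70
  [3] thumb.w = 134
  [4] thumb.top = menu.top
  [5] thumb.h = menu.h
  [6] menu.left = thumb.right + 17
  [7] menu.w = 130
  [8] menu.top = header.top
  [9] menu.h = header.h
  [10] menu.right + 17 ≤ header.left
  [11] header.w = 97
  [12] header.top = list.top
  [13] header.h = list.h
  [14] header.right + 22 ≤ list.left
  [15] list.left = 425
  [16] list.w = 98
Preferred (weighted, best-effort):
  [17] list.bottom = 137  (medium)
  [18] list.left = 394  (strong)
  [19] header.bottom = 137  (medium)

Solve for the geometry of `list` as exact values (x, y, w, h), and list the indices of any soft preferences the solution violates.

1. list.y = 67  [header.top = list.top]
2. list.h = 70  [header.h = list.h]
3. list.x = 425  [list.left = 425]
4. list.w = 98  [list.w = 98]

list = (x=425, y=67, w=98, h=70)
violated soft preferences: 18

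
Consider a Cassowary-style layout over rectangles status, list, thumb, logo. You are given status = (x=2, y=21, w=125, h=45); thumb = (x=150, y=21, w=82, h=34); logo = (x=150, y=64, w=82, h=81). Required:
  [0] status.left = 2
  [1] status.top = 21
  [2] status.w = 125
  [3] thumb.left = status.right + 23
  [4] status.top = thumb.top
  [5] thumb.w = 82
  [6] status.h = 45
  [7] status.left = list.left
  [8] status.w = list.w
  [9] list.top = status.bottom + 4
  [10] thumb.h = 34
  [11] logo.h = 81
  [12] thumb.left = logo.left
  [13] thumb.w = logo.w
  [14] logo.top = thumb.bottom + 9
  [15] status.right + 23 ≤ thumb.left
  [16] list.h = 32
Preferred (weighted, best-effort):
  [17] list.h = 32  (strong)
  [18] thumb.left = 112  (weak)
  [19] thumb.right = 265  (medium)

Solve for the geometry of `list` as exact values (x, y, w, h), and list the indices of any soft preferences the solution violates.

list = (x=2, y=70, w=125, h=32)
violated soft preferences: 18, 19

1. list.x = 2  [status.left = list.left]
2. list.w = 125  [status.w = list.w]
3. list.y = 70  [list.top = status.bottom + 4]
4. list.h = 32  [list.h = 32]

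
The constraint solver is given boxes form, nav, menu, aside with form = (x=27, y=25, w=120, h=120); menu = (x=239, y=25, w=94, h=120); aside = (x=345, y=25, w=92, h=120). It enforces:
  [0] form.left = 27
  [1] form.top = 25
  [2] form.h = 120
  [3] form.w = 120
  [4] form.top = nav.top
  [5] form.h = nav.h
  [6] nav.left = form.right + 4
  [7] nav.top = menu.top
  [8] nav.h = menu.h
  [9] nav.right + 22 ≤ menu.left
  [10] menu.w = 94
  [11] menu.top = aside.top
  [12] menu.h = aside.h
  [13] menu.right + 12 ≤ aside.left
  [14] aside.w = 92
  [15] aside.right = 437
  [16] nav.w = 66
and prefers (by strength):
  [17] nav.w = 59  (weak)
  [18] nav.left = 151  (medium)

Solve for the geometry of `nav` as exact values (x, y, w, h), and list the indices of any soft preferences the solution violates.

1. nav.y = 25  [form.top = nav.top]
2. nav.h = 120  [form.h = nav.h]
3. nav.x = 151  [nav.left = form.right + 4]
4. nav.w = 66  [nav.w = 66]

nav = (x=151, y=25, w=66, h=120)
violated soft preferences: 17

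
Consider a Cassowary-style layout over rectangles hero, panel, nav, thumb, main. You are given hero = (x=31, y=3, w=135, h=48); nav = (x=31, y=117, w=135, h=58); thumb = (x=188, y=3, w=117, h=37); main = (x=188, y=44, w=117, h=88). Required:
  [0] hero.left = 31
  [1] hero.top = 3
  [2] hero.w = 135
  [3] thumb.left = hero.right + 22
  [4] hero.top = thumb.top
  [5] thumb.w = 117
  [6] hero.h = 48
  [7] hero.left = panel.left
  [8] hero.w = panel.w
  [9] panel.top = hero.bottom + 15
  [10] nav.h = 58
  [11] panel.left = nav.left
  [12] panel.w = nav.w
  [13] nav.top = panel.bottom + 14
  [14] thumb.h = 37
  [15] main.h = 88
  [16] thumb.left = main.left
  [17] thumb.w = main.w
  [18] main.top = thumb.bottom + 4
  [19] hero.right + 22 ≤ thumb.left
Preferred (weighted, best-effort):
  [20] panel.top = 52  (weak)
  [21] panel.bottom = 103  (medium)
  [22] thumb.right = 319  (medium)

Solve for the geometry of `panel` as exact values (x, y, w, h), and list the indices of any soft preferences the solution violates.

1. panel.x = 31  [hero.left = panel.left]
2. panel.w = 135  [hero.w = panel.w]
3. panel.y = 66  [panel.top = hero.bottom + 15]
4. panel.h = 37  [nav.top = panel.bottom + 14]

panel = (x=31, y=66, w=135, h=37)
violated soft preferences: 20, 22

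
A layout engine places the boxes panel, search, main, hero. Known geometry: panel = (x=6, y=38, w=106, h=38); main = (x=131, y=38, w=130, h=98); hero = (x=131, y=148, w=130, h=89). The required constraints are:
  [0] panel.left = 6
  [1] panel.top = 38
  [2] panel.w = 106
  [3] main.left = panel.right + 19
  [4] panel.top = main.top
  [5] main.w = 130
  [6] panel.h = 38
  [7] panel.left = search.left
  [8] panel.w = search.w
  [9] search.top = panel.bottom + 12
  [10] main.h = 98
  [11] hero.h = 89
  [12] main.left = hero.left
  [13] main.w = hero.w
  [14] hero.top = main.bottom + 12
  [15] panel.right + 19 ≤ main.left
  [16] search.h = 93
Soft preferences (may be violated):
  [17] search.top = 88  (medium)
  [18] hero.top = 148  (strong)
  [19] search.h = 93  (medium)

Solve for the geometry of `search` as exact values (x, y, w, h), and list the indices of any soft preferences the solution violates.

1. search.x = 6  [panel.left = search.left]
2. search.w = 106  [panel.w = search.w]
3. search.y = 88  [search.top = panel.bottom + 12]
4. search.h = 93  [search.h = 93]

search = (x=6, y=88, w=106, h=93)
violated soft preferences: none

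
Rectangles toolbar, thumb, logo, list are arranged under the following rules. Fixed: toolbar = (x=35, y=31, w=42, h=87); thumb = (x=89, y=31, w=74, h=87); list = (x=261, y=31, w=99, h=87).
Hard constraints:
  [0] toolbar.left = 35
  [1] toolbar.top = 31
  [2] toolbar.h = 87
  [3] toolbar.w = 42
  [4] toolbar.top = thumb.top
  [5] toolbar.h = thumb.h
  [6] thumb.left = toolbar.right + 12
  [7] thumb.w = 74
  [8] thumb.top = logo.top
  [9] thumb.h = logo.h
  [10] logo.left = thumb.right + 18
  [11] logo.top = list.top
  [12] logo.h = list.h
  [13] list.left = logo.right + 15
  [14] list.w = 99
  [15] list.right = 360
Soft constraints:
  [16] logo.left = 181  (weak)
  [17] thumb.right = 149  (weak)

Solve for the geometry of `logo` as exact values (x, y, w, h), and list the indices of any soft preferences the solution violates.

1. logo.y = 31  [thumb.top = logo.top]
2. logo.h = 87  [thumb.h = logo.h]
3. logo.x = 181  [logo.left = thumb.right + 18]
4. logo.w = 65  [list.left = logo.right + 15]

logo = (x=181, y=31, w=65, h=87)
violated soft preferences: 17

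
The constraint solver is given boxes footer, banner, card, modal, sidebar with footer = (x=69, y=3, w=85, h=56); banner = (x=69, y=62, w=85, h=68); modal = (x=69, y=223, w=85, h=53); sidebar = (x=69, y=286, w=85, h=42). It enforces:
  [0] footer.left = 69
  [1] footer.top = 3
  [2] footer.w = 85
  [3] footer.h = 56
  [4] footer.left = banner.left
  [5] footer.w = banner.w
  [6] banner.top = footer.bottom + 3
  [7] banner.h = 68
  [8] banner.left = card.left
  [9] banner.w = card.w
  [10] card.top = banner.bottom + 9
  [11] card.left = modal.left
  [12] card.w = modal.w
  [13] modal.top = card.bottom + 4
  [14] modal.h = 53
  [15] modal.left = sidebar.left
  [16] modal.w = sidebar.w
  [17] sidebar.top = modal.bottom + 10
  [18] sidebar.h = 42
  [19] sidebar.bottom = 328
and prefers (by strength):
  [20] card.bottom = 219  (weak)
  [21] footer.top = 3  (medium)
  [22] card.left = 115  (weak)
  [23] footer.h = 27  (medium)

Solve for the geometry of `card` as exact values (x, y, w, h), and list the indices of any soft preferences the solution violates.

card = (x=69, y=139, w=85, h=80)
violated soft preferences: 22, 23

1. card.x = 69  [banner.left = card.left]
2. card.w = 85  [banner.w = card.w]
3. card.y = 139  [card.top = banner.bottom + 9]
4. card.h = 80  [modal.top = card.bottom + 4]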